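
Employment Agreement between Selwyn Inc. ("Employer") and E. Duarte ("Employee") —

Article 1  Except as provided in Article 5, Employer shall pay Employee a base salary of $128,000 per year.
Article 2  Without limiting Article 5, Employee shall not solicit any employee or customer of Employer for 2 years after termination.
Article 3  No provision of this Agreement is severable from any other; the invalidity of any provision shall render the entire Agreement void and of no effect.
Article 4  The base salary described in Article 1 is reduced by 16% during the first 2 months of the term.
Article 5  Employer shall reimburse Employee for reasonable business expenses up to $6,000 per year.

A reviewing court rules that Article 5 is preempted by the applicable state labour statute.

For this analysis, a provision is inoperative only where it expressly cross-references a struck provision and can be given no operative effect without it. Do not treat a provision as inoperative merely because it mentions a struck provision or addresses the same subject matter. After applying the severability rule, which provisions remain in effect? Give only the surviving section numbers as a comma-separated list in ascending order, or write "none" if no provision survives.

none

Article 5 is struck. No other provision's operative terms depend on Article 5. Article 3 provides that the Agreement is not severable, so the invalidity of any one provision voids the entire Agreement. No provision of the Agreement survives.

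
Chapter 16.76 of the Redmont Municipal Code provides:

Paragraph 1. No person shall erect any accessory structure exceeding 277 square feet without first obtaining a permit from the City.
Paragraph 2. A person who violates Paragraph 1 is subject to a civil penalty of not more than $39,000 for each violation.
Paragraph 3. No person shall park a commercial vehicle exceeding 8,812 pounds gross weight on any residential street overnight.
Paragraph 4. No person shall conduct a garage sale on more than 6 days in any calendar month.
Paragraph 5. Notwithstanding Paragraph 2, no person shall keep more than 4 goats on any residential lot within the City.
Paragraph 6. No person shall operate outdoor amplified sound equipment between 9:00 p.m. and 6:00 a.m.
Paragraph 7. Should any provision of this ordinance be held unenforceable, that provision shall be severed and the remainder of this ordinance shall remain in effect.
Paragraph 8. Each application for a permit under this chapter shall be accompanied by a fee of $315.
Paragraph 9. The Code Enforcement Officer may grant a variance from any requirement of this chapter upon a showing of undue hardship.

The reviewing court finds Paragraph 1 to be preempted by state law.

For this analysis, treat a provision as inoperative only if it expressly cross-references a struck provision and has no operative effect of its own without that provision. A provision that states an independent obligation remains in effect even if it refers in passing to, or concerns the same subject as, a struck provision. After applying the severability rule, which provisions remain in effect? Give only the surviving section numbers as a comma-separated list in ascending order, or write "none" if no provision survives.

Paragraph 1 is struck. The only function of Paragraph 2 is the civil penalty for violating Paragraph 1, so it cannot stand once Paragraph 1 is removed. Although Paragraph 5 refers to Paragraph 2, its operative terms do not depend on Paragraph 2, so it remains in effect. Paragraph 7 is a severability clause and preserves every provision that can still be given independent effect. That leaves Paragraph 3, Paragraph 4, Paragraph 5, Paragraph 6, Paragraph 7, Paragraph 8, and Paragraph 9 in effect.

3, 4, 5, 6, 7, 8, 9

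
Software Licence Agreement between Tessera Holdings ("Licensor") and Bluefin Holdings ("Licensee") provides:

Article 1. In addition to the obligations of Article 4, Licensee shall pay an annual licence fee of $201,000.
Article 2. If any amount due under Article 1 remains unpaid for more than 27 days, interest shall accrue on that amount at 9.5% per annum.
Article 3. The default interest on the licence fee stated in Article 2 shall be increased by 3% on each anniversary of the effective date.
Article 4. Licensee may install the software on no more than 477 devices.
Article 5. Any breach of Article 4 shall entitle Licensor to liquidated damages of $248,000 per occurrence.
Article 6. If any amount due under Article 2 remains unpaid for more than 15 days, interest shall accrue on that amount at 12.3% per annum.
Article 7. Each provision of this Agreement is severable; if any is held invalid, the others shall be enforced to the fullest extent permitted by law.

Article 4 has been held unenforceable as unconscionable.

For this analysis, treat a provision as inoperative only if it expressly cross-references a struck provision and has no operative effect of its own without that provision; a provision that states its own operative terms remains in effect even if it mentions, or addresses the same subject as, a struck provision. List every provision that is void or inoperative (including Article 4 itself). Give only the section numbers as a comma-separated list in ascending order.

Article 4 is struck. Article 5 operates only by reference to Article 4, so it falls with Article 4. Article 1 mentions Article 4 but its own obligation stands independently of Article 4, so Article 1 is not affected. Under the severability clause in Article 7, the remaining provisions continue in force. That leaves Article 1, Article 2, Article 3, Article 6, and Article 7 in effect.

4, 5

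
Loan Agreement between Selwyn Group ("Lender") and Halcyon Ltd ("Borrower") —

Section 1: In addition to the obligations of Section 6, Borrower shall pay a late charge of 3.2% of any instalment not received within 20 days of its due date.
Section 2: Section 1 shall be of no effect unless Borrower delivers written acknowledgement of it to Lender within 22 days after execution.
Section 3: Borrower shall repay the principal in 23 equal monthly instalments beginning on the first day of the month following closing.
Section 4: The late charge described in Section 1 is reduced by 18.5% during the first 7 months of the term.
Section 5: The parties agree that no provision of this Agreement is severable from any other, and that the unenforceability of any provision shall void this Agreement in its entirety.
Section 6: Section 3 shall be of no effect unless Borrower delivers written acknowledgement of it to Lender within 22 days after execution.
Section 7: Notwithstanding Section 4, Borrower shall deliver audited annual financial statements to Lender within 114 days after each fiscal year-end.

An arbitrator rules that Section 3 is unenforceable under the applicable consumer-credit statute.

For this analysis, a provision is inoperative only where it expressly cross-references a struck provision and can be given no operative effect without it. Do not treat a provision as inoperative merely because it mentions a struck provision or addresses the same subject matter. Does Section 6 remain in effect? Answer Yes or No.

No

Section 3 is struck. Section 6 operates only by reference to Section 3, so it falls with Section 3. Section 5 provides that the Agreement is not severable, so the invalidity of any one provision voids the entire Agreement. No provision of the Agreement survives. Section 6 is among the inoperative provisions, so the answer is no.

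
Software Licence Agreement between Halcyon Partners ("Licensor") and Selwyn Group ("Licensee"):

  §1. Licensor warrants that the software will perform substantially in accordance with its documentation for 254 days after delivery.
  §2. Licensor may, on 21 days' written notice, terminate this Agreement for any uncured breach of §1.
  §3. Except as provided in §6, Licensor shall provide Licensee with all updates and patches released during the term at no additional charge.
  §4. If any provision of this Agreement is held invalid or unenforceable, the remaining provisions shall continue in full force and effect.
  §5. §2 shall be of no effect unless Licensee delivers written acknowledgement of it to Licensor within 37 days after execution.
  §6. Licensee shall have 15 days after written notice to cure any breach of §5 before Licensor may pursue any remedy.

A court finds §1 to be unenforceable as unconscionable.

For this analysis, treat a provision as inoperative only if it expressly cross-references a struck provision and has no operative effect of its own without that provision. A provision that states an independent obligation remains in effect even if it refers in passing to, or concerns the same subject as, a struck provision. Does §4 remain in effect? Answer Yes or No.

Yes

§1 is struck. The only function of §2 is the termination right for breach of §1, so it cannot stand once §1 is removed. §5 merely fixes the acknowledgement condition for §2; with §2 gone it has nothing to operate on and falls away. §6 operates only by reference to §5, so it falls with §5. §3 mentions §6 but its own obligation stands independently of §6, so §3 is not affected. §4 is a severability clause and preserves every provision that can still be given independent effect. The provisions still in force are §3 and §4. §4 is among the surviving provisions, so the answer is yes.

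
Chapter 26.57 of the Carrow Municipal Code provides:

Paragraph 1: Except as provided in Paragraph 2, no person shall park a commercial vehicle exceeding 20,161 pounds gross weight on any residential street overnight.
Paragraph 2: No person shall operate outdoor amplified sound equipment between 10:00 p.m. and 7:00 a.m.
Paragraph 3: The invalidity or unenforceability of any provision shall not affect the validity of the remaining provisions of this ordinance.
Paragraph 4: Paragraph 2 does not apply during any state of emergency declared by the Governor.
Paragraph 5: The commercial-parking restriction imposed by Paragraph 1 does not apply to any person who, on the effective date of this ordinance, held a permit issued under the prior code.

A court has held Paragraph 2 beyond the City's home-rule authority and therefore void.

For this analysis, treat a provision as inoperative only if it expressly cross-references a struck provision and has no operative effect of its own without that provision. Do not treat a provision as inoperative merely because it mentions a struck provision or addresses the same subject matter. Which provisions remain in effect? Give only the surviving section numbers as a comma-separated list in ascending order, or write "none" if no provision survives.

1, 3, 5

Paragraph 2 is struck. Paragraph 4 operates only by reference to Paragraph 2, so it falls with Paragraph 2. Paragraph 1 mentions Paragraph 2 but its own obligation stands independently of Paragraph 2, so Paragraph 1 is not affected. Paragraph 3 is a severability clause and preserves every provision that can still be given independent effect. The provisions still in force are Paragraph 1, Paragraph 3, and Paragraph 5.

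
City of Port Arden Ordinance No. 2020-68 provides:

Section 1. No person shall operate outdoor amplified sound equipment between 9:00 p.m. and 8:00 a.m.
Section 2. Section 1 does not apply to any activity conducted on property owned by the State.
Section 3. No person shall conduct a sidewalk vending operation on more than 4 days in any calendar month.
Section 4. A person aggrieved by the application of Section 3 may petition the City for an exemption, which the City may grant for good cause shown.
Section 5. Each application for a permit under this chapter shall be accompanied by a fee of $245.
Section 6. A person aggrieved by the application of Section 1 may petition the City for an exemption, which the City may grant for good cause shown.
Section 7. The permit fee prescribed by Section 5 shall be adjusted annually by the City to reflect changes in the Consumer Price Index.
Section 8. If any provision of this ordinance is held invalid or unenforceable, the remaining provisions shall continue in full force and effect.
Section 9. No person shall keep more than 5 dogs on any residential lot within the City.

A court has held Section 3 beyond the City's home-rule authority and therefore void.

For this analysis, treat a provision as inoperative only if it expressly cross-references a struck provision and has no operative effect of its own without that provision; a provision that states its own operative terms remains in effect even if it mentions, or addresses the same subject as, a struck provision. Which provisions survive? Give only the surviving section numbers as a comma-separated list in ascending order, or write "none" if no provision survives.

Section 3 is struck. The only function of Section 4 is the exemption procedure for Section 3, so it cannot stand once Section 3 is removed. Section 8 is a severability clause and preserves every provision that can still be given independent effect. Section 1, Section 2, Section 5, Section 6, Section 7, Section 8, and Section 9 remain in effect.

1, 2, 5, 6, 7, 8, 9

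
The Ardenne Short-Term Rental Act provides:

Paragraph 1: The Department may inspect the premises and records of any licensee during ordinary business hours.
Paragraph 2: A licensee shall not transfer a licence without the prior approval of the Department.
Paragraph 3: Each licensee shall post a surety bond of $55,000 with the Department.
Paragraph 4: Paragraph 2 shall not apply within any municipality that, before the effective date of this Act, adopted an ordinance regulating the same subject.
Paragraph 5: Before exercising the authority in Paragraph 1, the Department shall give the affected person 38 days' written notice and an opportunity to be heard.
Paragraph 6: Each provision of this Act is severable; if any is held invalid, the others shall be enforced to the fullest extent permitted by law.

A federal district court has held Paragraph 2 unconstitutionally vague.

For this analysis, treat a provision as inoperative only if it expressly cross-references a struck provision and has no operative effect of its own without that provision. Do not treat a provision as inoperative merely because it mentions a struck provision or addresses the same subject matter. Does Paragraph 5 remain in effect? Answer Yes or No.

Paragraph 2 is struck. Paragraph 4 merely fixes the local-preemption carve-out from Paragraph 2; with Paragraph 2 gone it has nothing to operate on and falls away. Under the severability clause in Paragraph 6, the remaining provisions continue in force. That leaves Paragraph 1, Paragraph 3, Paragraph 5, and Paragraph 6 in effect. Paragraph 5 is among the surviving provisions, so the answer is yes.

Yes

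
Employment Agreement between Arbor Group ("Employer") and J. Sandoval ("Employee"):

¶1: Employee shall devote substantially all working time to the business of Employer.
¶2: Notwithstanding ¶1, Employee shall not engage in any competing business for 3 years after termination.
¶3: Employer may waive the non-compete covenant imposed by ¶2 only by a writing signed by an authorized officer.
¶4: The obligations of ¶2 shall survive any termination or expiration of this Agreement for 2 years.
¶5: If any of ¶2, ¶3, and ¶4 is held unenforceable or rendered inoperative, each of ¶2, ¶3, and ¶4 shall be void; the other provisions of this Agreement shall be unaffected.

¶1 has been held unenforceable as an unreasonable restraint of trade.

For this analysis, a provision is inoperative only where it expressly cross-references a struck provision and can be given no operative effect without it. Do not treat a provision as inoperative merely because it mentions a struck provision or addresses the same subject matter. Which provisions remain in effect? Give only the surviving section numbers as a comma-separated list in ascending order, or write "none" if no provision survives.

¶1 is struck. Although ¶2 refers to ¶1, its operative terms do not depend on ¶1, so it remains in effect. Nothing else in the Agreement is defined by reference to ¶1. ¶5 ties ¶2, ¶3, and ¶4 together, but none of those is affected here; the remaining provisions continue in force under ¶5. That leaves ¶2, ¶3, ¶4, and ¶5 in effect.

2, 3, 4, 5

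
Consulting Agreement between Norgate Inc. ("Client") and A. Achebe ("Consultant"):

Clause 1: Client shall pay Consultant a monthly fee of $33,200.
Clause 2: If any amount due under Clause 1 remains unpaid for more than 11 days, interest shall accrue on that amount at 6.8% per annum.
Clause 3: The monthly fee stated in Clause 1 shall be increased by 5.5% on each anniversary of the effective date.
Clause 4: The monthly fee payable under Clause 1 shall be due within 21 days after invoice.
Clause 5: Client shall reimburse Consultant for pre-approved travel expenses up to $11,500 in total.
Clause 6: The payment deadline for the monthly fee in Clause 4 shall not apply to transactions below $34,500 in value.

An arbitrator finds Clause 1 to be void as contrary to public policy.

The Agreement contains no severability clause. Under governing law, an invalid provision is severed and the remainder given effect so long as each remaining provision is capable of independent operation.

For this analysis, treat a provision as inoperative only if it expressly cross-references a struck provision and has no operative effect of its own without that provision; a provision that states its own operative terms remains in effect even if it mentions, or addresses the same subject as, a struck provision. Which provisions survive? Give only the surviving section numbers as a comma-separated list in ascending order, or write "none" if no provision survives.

Clause 1 is struck. Clause 2 does nothing except set the default interest on the monthly fee by reference to Clause 1; with Clause 1 gone it has no independent effect and is inoperative. Clause 3 operates only by reference to Clause 1, so it falls with Clause 1. Clause 4 operates only by reference to Clause 1, so it falls with Clause 1. The whole of Clause 6 is the carve-out from the payment deadline for the monthly fee, defined by reference to Clause 4, so Clause 6 cannot stand once Clause 4 is removed. With no severability clause, the stated default rule severs what cannot stand and enforces each remaining provision that can operate on its own. Only Clause 5 remains in effect.

5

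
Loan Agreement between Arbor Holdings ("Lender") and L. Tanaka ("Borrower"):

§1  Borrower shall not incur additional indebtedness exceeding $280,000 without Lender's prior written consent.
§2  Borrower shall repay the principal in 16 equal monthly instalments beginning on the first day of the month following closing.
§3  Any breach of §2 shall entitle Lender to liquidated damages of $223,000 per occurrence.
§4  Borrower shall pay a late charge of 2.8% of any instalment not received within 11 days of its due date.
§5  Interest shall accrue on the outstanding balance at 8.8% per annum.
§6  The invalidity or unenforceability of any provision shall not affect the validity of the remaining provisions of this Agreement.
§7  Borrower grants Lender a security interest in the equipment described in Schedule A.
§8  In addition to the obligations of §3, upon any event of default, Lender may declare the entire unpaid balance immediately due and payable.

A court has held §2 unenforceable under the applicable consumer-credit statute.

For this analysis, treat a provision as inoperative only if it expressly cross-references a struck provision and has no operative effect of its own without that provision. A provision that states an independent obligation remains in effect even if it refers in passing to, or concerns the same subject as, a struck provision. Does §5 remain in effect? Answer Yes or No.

Yes

§2 is struck. §3 operates only by reference to §2, so it falls with §2. §8 mentions §3 but its own obligation stands independently of §3, so §8 is not affected. §6 is a severability clause and preserves every provision that can still be given independent effect. That leaves §1, §4, §5, §6, §7, and §8 in effect. §5 is among the surviving provisions, so the answer is yes.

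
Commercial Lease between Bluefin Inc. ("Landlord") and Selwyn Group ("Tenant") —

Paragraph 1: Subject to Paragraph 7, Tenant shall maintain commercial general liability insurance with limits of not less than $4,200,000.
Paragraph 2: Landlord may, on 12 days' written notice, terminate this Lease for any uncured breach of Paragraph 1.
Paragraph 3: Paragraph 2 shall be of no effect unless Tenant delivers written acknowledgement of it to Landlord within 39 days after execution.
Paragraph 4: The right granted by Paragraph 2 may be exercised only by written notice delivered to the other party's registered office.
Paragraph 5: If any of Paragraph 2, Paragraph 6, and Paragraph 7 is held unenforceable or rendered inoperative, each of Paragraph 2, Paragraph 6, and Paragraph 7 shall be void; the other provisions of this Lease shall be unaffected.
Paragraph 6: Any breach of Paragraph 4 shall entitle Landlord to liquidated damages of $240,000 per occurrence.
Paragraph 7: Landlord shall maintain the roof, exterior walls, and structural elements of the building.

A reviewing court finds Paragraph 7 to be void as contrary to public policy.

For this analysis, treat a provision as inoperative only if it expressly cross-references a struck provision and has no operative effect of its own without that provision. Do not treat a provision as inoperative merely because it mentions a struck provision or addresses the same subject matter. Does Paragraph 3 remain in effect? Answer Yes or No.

Paragraph 7 is struck. Although Paragraph 1 refers to Paragraph 7, its operative terms do not depend on Paragraph 7, so it remains in effect. No other provision's operative terms depend on Paragraph 7. Paragraph 5 declares Paragraph 2, Paragraph 6, and Paragraph 7 mutually dependent; since one of them has fallen, all of them are of no effect. That brings down Paragraph 2 and Paragraph 6 as well. Paragraph 3 and Paragraph 4 in turn depend solely on a provision now struck and likewise fall. The remainder continues in force under Paragraph 5. The provisions still in force are Paragraph 1 and Paragraph 5. Paragraph 3 is among the inoperative provisions, so the answer is no.

No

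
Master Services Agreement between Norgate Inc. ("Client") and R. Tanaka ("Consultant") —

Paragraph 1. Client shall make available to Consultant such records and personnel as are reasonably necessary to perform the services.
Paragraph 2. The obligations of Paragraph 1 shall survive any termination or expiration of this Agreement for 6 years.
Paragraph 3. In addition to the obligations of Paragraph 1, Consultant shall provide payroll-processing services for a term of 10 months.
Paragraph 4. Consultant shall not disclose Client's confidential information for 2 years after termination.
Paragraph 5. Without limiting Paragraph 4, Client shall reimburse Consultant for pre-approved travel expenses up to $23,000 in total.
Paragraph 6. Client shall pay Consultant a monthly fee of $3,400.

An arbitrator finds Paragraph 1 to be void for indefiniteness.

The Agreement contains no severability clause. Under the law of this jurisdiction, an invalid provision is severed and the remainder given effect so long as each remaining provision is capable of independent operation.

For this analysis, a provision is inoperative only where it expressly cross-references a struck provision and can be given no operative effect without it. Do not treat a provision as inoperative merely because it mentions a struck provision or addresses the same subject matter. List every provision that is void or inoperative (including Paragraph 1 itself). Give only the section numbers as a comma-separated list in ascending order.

1, 2

Paragraph 1 is struck. Paragraph 2 operates only by reference to Paragraph 1, so it falls with Paragraph 1. Although Paragraph 3 refers to Paragraph 1, its operative terms do not depend on Paragraph 1, so it remains in effect. With no severability clause, the stated default rule severs what cannot stand and enforces each remaining provision that can operate on its own. Paragraph 3, Paragraph 4, Paragraph 5, and Paragraph 6 remain in effect.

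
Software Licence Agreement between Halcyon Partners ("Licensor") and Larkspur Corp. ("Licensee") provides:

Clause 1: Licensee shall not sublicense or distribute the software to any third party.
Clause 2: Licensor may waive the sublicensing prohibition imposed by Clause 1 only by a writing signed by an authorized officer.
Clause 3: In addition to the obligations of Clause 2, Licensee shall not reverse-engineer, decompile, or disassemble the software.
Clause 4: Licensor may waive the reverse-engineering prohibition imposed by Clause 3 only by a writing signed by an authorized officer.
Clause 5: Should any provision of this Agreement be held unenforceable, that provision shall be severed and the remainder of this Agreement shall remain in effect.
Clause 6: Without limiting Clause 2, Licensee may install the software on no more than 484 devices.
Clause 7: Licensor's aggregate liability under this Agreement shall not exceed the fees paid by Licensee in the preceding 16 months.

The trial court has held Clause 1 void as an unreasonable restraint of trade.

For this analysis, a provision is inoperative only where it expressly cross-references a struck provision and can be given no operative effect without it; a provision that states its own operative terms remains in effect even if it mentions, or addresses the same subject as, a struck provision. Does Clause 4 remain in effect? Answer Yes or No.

Yes

Clause 1 is struck. Clause 2 merely fixes the waiver condition for Clause 1; with Clause 1 gone it has nothing to operate on and falls away. Clause 6 mentions Clause 2 but its own obligation stands independently of Clause 2, so Clause 6 is not affected. Although Clause 3 refers to Clause 2, its operative terms do not depend on Clause 2, so it remains in effect. Under the severability clause in Clause 5, the remaining provisions continue in force. The provisions still in force are Clause 3, Clause 4, Clause 5, Clause 6, and Clause 7. Clause 4 is among the surviving provisions, so the answer is yes.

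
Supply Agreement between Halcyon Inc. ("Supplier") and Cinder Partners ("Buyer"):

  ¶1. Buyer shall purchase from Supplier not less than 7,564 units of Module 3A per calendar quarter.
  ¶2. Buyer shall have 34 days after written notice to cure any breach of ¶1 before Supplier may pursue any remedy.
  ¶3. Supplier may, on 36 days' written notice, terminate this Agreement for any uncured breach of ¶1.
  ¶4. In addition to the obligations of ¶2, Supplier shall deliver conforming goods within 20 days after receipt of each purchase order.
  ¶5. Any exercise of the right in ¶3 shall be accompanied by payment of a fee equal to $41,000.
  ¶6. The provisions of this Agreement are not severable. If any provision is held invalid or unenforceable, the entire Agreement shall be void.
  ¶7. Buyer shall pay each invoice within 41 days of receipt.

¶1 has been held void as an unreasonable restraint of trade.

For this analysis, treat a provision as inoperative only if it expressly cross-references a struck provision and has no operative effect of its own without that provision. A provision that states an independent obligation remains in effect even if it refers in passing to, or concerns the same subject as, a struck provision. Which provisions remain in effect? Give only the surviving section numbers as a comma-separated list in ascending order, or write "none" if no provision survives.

none

¶1 is struck. ¶2 has no operative effect of its own apart from ¶1 and is therefore inoperative. ¶3 has no operative effect of its own apart from ¶1 and is therefore inoperative. ¶5 operates only by reference to ¶3, so it falls with ¶3. ¶6 provides that the Agreement is not severable, so the invalidity of any one provision voids the entire Agreement. No provision of the Agreement survives.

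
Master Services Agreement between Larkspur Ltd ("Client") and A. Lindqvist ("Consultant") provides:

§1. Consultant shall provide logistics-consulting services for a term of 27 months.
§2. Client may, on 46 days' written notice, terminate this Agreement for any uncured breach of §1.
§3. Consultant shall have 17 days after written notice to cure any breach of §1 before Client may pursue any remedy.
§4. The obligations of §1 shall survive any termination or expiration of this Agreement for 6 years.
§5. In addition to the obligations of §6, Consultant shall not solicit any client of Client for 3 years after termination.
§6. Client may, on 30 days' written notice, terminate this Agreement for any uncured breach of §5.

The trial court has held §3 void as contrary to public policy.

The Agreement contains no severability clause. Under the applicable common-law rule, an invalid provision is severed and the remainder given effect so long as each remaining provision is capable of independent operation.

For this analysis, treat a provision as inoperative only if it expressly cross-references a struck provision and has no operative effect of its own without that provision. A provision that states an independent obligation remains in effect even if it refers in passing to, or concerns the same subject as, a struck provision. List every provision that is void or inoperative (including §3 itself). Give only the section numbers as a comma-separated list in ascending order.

§3 is struck. No other provision's operative terms depend on §3. Under the stated default rule, only provisions that cannot operate independently fall away; the rest are enforced. §1, §2, §4, §5, and §6 remain in effect.

3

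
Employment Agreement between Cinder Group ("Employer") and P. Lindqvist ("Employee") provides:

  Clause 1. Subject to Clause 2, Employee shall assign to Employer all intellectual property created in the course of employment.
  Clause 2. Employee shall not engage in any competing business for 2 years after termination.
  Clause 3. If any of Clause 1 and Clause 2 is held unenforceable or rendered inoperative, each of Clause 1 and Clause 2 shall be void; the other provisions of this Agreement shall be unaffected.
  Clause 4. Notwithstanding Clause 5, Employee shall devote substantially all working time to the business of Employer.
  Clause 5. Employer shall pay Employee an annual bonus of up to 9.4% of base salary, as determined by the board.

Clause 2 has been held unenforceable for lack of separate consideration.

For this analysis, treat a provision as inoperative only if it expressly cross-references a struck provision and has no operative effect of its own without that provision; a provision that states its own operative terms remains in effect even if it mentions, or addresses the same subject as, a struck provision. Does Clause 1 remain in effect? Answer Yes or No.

Clause 2 is struck. Nothing else in the Agreement is defined by reference to Clause 2. Clause 3 declares Clause 1 and Clause 2 mutually dependent; since one of them has fallen, all of them are of no effect. That brings down Clause 1 as well. The remainder continues in force under Clause 3. That leaves Clause 3, Clause 4, and Clause 5 in effect. Clause 1 is among the inoperative provisions, so the answer is no.

No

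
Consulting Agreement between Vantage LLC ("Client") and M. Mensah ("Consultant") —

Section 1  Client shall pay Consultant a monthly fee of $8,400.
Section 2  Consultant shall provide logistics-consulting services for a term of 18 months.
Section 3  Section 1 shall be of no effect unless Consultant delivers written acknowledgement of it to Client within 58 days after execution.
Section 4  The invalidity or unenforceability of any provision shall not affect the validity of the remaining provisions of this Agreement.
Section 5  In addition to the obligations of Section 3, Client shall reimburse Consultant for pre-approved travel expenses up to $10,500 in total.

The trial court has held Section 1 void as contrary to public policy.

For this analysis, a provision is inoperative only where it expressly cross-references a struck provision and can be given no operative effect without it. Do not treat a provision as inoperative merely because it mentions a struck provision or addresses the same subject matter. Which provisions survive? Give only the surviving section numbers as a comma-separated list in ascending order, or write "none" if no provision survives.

Section 1 is struck. Section 3 merely fixes the acknowledgement condition for Section 1; with Section 1 gone it has nothing to operate on and falls away. Although Section 5 refers to Section 3, its operative terms do not depend on Section 3, so it remains in effect. Under the severability clause in Section 4, the remaining provisions continue in force. Section 2, Section 4, and Section 5 remain in effect.

2, 4, 5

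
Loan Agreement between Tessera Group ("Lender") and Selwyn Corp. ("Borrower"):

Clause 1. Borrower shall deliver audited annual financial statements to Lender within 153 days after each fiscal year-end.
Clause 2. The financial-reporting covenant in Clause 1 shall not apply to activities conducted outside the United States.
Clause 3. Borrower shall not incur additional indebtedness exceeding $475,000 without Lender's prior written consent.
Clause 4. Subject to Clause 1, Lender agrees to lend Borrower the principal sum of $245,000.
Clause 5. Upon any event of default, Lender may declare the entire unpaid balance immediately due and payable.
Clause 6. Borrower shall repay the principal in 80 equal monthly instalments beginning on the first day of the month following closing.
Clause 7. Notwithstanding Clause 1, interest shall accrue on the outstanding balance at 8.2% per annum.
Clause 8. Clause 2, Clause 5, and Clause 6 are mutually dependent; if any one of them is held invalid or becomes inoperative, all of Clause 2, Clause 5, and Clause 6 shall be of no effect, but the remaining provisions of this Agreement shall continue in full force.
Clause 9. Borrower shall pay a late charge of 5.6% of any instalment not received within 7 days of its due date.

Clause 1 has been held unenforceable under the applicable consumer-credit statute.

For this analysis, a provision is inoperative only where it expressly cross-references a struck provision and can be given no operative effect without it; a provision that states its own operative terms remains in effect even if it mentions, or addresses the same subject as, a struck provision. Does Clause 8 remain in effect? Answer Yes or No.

Yes

Clause 1 is struck. Clause 2 operates only by reference to Clause 1, so it falls with Clause 1. Although Clause 4 refers to Clause 1, its operative terms do not depend on Clause 1, so it remains in effect. Although Clause 7 refers to Clause 1, its operative terms do not depend on Clause 1, so it remains in effect. Clause 8 declares Clause 2, Clause 5, and Clause 6 mutually dependent; since one of them has fallen, all of them are of no effect. That brings down Clause 5 and Clause 6 as well. The remainder continues in force under Clause 8. That leaves Clause 3, Clause 4, Clause 7, Clause 8, and Clause 9 in effect. Clause 8 is among the surviving provisions, so the answer is yes.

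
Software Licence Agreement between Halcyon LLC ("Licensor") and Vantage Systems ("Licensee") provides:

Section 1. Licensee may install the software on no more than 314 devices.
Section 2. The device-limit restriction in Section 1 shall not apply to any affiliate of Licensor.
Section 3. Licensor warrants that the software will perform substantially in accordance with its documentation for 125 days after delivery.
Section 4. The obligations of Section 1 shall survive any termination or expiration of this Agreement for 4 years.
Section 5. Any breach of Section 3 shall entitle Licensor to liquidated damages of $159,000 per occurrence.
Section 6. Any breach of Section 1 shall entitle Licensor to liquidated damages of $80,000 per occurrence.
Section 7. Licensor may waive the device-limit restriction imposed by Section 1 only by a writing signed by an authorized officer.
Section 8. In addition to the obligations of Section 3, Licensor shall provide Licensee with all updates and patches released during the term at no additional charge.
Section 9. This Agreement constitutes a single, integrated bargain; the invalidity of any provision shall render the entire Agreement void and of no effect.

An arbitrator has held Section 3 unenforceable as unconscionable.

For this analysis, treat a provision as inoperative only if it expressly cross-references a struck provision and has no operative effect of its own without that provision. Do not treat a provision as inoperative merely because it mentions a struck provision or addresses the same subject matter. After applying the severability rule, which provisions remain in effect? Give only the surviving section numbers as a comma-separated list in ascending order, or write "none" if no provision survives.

none

Section 3 is struck. Section 5 has no operative effect of its own apart from Section 3 and is therefore inoperative. Section 9 provides that the Agreement is not severable, so the invalidity of any one provision voids the entire Agreement. No provision of the Agreement survives.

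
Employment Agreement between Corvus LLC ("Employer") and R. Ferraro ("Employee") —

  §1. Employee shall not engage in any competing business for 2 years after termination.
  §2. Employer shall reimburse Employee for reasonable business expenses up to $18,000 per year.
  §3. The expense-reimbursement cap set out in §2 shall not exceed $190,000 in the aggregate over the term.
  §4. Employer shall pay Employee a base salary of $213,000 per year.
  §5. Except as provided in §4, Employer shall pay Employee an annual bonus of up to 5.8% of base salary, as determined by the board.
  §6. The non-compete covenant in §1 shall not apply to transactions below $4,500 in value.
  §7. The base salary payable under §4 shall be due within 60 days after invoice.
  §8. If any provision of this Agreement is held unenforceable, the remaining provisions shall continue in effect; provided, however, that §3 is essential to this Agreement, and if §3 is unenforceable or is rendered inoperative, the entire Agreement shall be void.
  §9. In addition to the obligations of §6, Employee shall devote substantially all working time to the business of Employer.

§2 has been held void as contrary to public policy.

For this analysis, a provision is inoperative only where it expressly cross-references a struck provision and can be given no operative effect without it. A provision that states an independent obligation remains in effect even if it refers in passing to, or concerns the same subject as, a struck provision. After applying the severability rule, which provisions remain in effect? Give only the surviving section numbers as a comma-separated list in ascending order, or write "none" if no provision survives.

none

§2 is struck. §3 operates only by reference to §2, so it falls with §2. §8 makes §3 an essential term, and §3 has been rendered inoperative by the cascade; under §8, the entire Agreement is therefore void. No provision of the Agreement survives.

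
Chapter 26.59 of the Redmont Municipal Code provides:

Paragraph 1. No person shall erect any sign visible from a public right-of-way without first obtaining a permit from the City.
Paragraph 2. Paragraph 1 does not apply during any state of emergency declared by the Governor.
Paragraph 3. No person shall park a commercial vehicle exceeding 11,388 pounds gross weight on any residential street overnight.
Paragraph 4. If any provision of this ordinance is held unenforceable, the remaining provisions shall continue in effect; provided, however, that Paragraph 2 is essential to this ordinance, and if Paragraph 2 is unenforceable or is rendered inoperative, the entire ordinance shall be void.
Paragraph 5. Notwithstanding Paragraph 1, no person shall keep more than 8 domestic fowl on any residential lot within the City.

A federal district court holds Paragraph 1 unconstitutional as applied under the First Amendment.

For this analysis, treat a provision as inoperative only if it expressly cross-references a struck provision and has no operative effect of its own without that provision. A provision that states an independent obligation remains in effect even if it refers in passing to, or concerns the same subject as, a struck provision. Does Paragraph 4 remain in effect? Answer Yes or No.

Paragraph 1 is struck. The only function of Paragraph 2 is the emergency suspension of Paragraph 1, so it cannot stand once Paragraph 1 is removed. Paragraph 4 makes Paragraph 2 an essential term, and Paragraph 2 has been rendered inoperative by the cascade; under Paragraph 4, the entire ordinance is therefore void. No provision of the ordinance survives. Paragraph 4 is among the inoperative provisions, so the answer is no.

No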